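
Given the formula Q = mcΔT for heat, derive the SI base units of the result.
Units of each symbol in Q = mcΔT:
  m (mass): kg
  c (specific heat capacity, in J/(kg·K)): m²/(s²·K)
  ΔT (temperature change): K

Multiplying the contributions: [kg] · [m²/(s²·K)] · [K]
Adding exponents of each base unit: kg: 1, m: 2, s: -2
SI base units of heat: kg·m²/s²

Answer: kg·m²/s²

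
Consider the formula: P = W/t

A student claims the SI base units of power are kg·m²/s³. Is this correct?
Units of each symbol in P = W/t:
  W (work): kg·m²/s²
  t (time): s  → in the denominator, contributes 1/s

Multiplying the contributions: [kg·m²/s²] · [1/s]
Adding exponents of each base unit: kg: 1, m: 2, s: -3
SI base units of power: kg·m²/s³

The claimed units kg·m²/s³ match the derived units, so the claim is correct.

Answer: Yes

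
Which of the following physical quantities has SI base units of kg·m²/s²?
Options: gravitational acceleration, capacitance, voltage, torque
Checking the SI base units of each option:
  gravitational acceleration (g = GM/r²): m/s²  ✗
  capacitance (C = Q/V): s⁴·A²/(kg·m²)  ✗
  voltage (V = IR): kg·m²/(s³·A)  ✗
  torque (τ = Fr): kg·m²/s²  ✓ matches

Only torque has units kg·m²/s².

Answer: torque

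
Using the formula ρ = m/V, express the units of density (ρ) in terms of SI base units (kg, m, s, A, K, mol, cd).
Units of each symbol in ρ = m/V:
  m (mass): kg
  V (volume): m³  → in the denominator, contributes 1/m³

Multiplying the contributions: [kg] · [1/m³]
Adding exponents of each base unit: kg: 1, m: -3
SI base units of density: kg/m³

Answer: kg/m³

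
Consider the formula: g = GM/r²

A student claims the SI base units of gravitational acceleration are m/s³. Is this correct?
Units of each symbol in g = GM/r²:
  G (gravitational constant): m³/(kg·s²)
  M (mass): kg
  r (distance): m  → to the power 2 in the denominator, contributes 1/m²

Multiplying the contributions: [m³/(kg·s²)] · [kg] · [1/m²]
Adding exponents of each base unit: m: 1, s: -2
SI base units of gravitational acceleration: m/s²

The claimed units m/s³ (exponents m: 1, s: -3) do not match the derived units m/s² (exponents m: 1, s: -2), so the claim is incorrect.

Answer: No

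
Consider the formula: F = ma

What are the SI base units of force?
Units of each symbol in F = ma:
  m (mass): kg
  a (acceleration): m/s²

Multiplying the contributions: [kg] · [m/s²]
Adding exponents of each base unit: kg: 1, m: 1, s: -2
SI base units of force: kg·m/s²

Answer: kg·m/s²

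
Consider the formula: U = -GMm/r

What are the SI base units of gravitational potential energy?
Units of each symbol in U = -GMm/r:
  G (gravitational constant): m³/(kg·s²)
  M (mass): kg
  m (mass): kg
  r (distance): m  → in the denominator, contributes 1/m
  The minus sign does not affect the units.

Multiplying the contributions: [m³/(kg·s²)] · [kg] · [kg] · [1/m]
Adding exponents of each base unit: kg: 1, m: 2, s: -2
SI base units of gravitational potential energy: kg·m²/s²

Answer: kg·m²/s²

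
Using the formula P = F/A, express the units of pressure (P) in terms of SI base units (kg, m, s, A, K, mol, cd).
Units of each symbol in P = F/A:
  F (force): kg·m/s²
  A (area): m²  → in the denominator, contributes 1/m²

Multiplying the contributions: [kg·m/s²] · [1/m²]
Adding exponents of each base unit: kg: 1, m: -1, s: -2
SI base units of pressure: kg/(m·s²)

Answer: kg/(m·s²)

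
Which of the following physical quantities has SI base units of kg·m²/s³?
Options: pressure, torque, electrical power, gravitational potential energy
Checking the SI base units of each option:
  pressure (P = F/A): kg/(m·s²)  ✗
  torque (τ = Fr): kg·m²/s²  ✗
  electrical power (P = IV): kg·m²/s³  ✓ matches
  gravitational potential energy (U = -GMm/r): kg·m²/s²  ✗

Only electrical power has units kg·m²/s³.

Answer: electrical power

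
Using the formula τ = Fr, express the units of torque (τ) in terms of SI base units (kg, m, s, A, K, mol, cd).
Units of each symbol in τ = Fr:
  F (force): kg·m/s²
  r (lever arm): m

Multiplying the contributions: [kg·m/s²] · [m]
Adding exponents of each base unit: kg: 1, m: 2, s: -2
SI base units of torque: kg·m²/s²

Answer: kg·m²/s²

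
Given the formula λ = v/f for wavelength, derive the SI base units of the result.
Units of each symbol in λ = v/f:
  v (wave speed): m/s
  f (frequency): 1/s  → in the denominator, contributes s

Multiplying the contributions: [m/s] · [s]
Adding exponents of each base unit: m: 1
SI base units of wavelength: m

Answer: m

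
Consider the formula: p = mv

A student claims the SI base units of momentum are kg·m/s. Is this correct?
Units of each symbol in p = mv:
  m (mass): kg
  v (velocity): m/s

Multiplying the contributions: [kg] · [m/s]
Adding exponents of each base unit: kg: 1, m: 1, s: -1
SI base units of momentum: kg·m/s

The claimed units kg·m/s match the derived units, so the claim is correct.

Answer: Yes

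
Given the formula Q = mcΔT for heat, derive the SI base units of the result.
Units of each symbol in Q = mcΔT:
  m (mass): kg
  c (specific heat capacity, in J/(kg·K)): m²/(s²·K)
  ΔT (temperature change): K

Multiplying the contributions: [kg] · [m²/(s²·K)] · [K]
Adding exponents of each base unit: kg: 1, m: 2, s: -2
SI base units of heat: kg·m²/s²

Answer: kg·m²/s²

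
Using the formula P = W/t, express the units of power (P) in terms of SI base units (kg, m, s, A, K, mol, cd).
Units of each symbol in P = W/t:
  W (work): kg·m²/s²
  t (time): s  → in the denominator, contributes 1/s

Multiplying the contributions: [kg·m²/s²] · [1/s]
Adding exponents of each base unit: kg: 1, m: 2, s: -3
SI base units of power: kg·m²/s³

Answer: kg·m²/s³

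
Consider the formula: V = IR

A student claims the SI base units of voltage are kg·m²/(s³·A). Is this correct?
Units of each symbol in V = IR:
  I (current): A
  R (resistance, in ohms): kg·m²/(s³·A²)

Multiplying the contributions: [A] · [kg·m²/(s³·A²)]
Adding exponents of each base unit: kg: 1, m: 2, s: -3, A: -1
SI base units of voltage: kg·m²/(s³·A)

The claimed units kg·m²/(s³·A) match the derived units, so the claim is correct.

Answer: Yes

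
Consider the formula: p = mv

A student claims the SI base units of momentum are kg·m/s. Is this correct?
Units of each symbol in p = mv:
  m (mass): kg
  v (velocity): m/s

Multiplying the contributions: [kg] · [m/s]
Adding exponents of each base unit: kg: 1, m: 1, s: -1
SI base units of momentum: kg·m/s

The claimed units kg·m/s match the derived units, so the claim is correct.

Answer: Yes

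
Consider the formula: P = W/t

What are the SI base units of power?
Units of each symbol in P = W/t:
  W (work): kg·m²/s²
  t (time): s  → in the denominator, contributes 1/s

Multiplying the contributions: [kg·m²/s²] · [1/s]
Adding exponents of each base unit: kg: 1, m: 2, s: -3
SI base units of power: kg·m²/s³

Answer: kg·m²/s³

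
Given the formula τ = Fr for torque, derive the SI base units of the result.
Units of each symbol in τ = Fr:
  F (force): kg·m/s²
  r (lever arm): m

Multiplying the contributions: [kg·m/s²] · [m]
Adding exponents of each base unit: kg: 1, m: 2, s: -2
SI base units of torque: kg·m²/s²

Answer: kg·m²/s²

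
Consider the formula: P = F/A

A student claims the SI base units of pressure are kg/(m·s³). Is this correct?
Units of each symbol in P = F/A:
  F (force): kg·m/s²
  A (area): m²  → in the denominator, contributes 1/m²

Multiplying the contributions: [kg·m/s²] · [1/m²]
Adding exponents of each base unit: kg: 1, m: -1, s: -2
SI base units of pressure: kg/(m·s²)

The claimed units kg/(m·s³) (exponents kg: 1, m: -1, s: -3) do not match the derived units kg/(m·s²) (exponents kg: 1, m: -1, s: -2), so the claim is incorrect.

Answer: No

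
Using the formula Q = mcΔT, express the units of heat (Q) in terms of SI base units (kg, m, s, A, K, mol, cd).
Units of each symbol in Q = mcΔT:
  m (mass): kg
  c (specific heat capacity, in J/(kg·K)): m²/(s²·K)
  ΔT (temperature change): K

Multiplying the contributions: [kg] · [m²/(s²·K)] · [K]
Adding exponents of each base unit: kg: 1, m: 2, s: -2
SI base units of heat: kg·m²/s²

Answer: kg·m²/s²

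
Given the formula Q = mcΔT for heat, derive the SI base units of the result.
Units of each symbol in Q = mcΔT:
  m (mass): kg
  c (specific heat capacity, in J/(kg·K)): m²/(s²·K)
  ΔT (temperature change): K

Multiplying the contributions: [kg] · [m²/(s²·K)] · [K]
Adding exponents of each base unit: kg: 1, m: 2, s: -2
SI base units of heat: kg·m²/s²

Answer: kg·m²/s²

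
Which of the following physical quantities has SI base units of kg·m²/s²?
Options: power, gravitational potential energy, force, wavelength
Checking the SI base units of each option:
  power (P = W/t): kg·m²/s³  ✗
  gravitational potential energy (U = -GMm/r): kg·m²/s²  ✓ matches
  force (F = ma): kg·m/s²  ✗
  wavelength (λ = v/f): m  ✗

Only gravitational potential energy has units kg·m²/s².

Answer: gravitational potential energy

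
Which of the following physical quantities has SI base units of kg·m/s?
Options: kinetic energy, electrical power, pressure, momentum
Checking the SI base units of each option:
  kinetic energy (E = ½mv²): kg·m²/s²  ✗
  electrical power (P = IV): kg·m²/s³  ✗
  pressure (P = F/A): kg/(m·s²)  ✗
  momentum (p = mv): kg·m/s  ✓ matches

Only momentum has units kg·m/s.

Answer: momentum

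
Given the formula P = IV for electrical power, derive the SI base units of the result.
Units of each symbol in P = IV:
  I (current): A
  V (voltage, in volts): kg·m²/(s³·A)

Multiplying the contributions: [A] · [kg·m²/(s³·A)]
Adding exponents of each base unit: kg: 1, m: 2, s: -3
SI base units of electrical power: kg·m²/s³

Answer: kg·m²/s³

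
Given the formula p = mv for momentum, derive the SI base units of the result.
Units of each symbol in p = mv:
  m (mass): kg
  v (velocity): m/s

Multiplying the contributions: [kg] · [m/s]
Adding exponents of each base unit: kg: 1, m: 1, s: -1
SI base units of momentum: kg·m/s

Answer: kg·m/s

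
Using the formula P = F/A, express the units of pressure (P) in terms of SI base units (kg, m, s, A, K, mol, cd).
Units of each symbol in P = F/A:
  F (force): kg·m/s²
  A (area): m²  → in the denominator, contributes 1/m²

Multiplying the contributions: [kg·m/s²] · [1/m²]
Adding exponents of each base unit: kg: 1, m: -1, s: -2
SI base units of pressure: kg/(m·s²)

Answer: kg/(m·s²)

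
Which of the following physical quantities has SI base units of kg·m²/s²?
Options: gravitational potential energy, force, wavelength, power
Checking the SI base units of each option:
  gravitational potential energy (U = -GMm/r): kg·m²/s²  ✓ matches
  force (F = ma): kg·m/s²  ✗
  wavelength (λ = v/f): m  ✗
  power (P = W/t): kg·m²/s³  ✗

Only gravitational potential energy has units kg·m²/s².

Answer: gravitational potential energy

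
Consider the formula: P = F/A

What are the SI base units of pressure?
Units of each symbol in P = F/A:
  F (force): kg·m/s²
  A (area): m²  → in the denominator, contributes 1/m²

Multiplying the contributions: [kg·m/s²] · [1/m²]
Adding exponents of each base unit: kg: 1, m: -1, s: -2
SI base units of pressure: kg/(m·s²)

Answer: kg/(m·s²)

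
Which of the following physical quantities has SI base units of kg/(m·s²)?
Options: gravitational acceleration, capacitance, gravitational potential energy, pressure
Checking the SI base units of each option:
  gravitational acceleration (g = GM/r²): m/s²  ✗
  capacitance (C = Q/V): s⁴·A²/(kg·m²)  ✗
  gravitational potential energy (U = -GMm/r): kg·m²/s²  ✗
  pressure (P = F/A): kg/(m·s²)  ✓ matches

Only pressure has units kg/(m·s²).

Answer: pressure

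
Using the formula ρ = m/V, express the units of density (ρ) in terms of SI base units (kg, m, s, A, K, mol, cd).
Units of each symbol in ρ = m/V:
  m (mass): kg
  V (volume): m³  → in the denominator, contributes 1/m³

Multiplying the contributions: [kg] · [1/m³]
Adding exponents of each base unit: kg: 1, m: -3
SI base units of density: kg/m³

Answer: kg/m³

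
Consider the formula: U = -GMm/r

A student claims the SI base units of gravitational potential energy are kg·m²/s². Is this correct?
Units of each symbol in U = -GMm/r:
  G (gravitational constant): m³/(kg·s²)
  M (mass): kg
  m (mass): kg
  r (distance): m  → in the denominator, contributes 1/m
  The minus sign does not affect the units.

Multiplying the contributions: [m³/(kg·s²)] · [kg] · [kg] · [1/m]
Adding exponents of each base unit: kg: 1, m: 2, s: -2
SI base units of gravitational potential energy: kg·m²/s²

The claimed units kg·m²/s² match the derived units, so the claim is correct.

Answer: Yes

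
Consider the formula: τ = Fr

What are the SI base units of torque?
Units of each symbol in τ = Fr:
  F (force): kg·m/s²
  r (lever arm): m

Multiplying the contributions: [kg·m/s²] · [m]
Adding exponents of each base unit: kg: 1, m: 2, s: -2
SI base units of torque: kg·m²/s²

Answer: kg·m²/s²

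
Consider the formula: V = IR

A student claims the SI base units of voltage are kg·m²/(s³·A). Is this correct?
Units of each symbol in V = IR:
  I (current): A
  R (resistance, in ohms): kg·m²/(s³·A²)

Multiplying the contributions: [A] · [kg·m²/(s³·A²)]
Adding exponents of each base unit: kg: 1, m: 2, s: -3, A: -1
SI base units of voltage: kg·m²/(s³·A)

The claimed units kg·m²/(s³·A) match the derived units, so the claim is correct.

Answer: Yes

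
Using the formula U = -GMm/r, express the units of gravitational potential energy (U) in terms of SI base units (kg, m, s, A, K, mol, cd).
Units of each symbol in U = -GMm/r:
  G (gravitational constant): m³/(kg·s²)
  M (mass): kg
  m (mass): kg
  r (distance): m  → in the denominator, contributes 1/m
  The minus sign does not affect the units.

Multiplying the contributions: [m³/(kg·s²)] · [kg] · [kg] · [1/m]
Adding exponents of each base unit: kg: 1, m: 2, s: -2
SI base units of gravitational potential energy: kg·m²/s²

Answer: kg·m²/s²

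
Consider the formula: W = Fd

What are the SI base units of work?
Units of each symbol in W = Fd:
  F (force): kg·m/s²
  d (displacement): m

Multiplying the contributions: [kg·m/s²] · [m]
Adding exponents of each base unit: kg: 1, m: 2, s: -2
SI base units of work: kg·m²/s²

Answer: kg·m²/s²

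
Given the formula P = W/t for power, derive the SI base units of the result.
Units of each symbol in P = W/t:
  W (work): kg·m²/s²
  t (time): s  → in the denominator, contributes 1/s

Multiplying the contributions: [kg·m²/s²] · [1/s]
Adding exponents of each base unit: kg: 1, m: 2, s: -3
SI base units of power: kg·m²/s³

Answer: kg·m²/s³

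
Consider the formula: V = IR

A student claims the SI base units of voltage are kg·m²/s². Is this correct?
Units of each symbol in V = IR:
  I (current): A
  R (resistance, in ohms): kg·m²/(s³·A²)

Multiplying the contributions: [A] · [kg·m²/(s³·A²)]
Adding exponents of each base unit: kg: 1, m: 2, s: -3, A: -1
SI base units of voltage: kg·m²/(s³·A)

The claimed units kg·m²/s² (exponents kg: 1, m: 2, s: -2) do not match the derived units kg·m²/(s³·A) (exponents kg: 1, m: 2, s: -3, A: -1), so the claim is incorrect.

Answer: No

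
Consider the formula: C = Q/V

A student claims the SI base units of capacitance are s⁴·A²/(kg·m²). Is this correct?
Units of each symbol in C = Q/V:
  Q (charge, in coulombs): s·A
  V (voltage, in volts): kg·m²/(s³·A)  → in the denominator, contributes s³·A/(kg·m²)

Multiplying the contributions: [s·A] · [s³·A/(kg·m²)]
Adding exponents of each base unit: kg: -1, m: -2, s: 4, A: 2
SI base units of capacitance: s⁴·A²/(kg·m²)

The claimed units s⁴·A²/(kg·m²) match the derived units, so the claim is correct.

Answer: Yes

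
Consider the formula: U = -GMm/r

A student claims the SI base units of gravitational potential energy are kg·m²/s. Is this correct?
Units of each symbol in U = -GMm/r:
  G (gravitational constant): m³/(kg·s²)
  M (mass): kg
  m (mass): kg
  r (distance): m  → in the denominator, contributes 1/m
  The minus sign does not affect the units.

Multiplying the contributions: [m³/(kg·s²)] · [kg] · [kg] · [1/m]
Adding exponents of each base unit: kg: 1, m: 2, s: -2
SI base units of gravitational potential energy: kg·m²/s²

The claimed units kg·m²/s (exponents kg: 1, m: 2, s: -1) do not match the derived units kg·m²/s² (exponents kg: 1, m: 2, s: -2), so the claim is incorrect.

Answer: No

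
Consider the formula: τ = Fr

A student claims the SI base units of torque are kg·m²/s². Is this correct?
Units of each symbol in τ = Fr:
  F (force): kg·m/s²
  r (lever arm): m

Multiplying the contributions: [kg·m/s²] · [m]
Adding exponents of each base unit: kg: 1, m: 2, s: -2
SI base units of torque: kg·m²/s²

The claimed units kg·m²/s² match the derived units, so the claim is correct.

Answer: Yes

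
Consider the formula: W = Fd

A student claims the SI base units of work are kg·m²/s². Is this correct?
Units of each symbol in W = Fd:
  F (force): kg·m/s²
  d (displacement): m

Multiplying the contributions: [kg·m/s²] · [m]
Adding exponents of each base unit: kg: 1, m: 2, s: -2
SI base units of work: kg·m²/s²

The claimed units kg·m²/s² match the derived units, so the claim is correct.

Answer: Yes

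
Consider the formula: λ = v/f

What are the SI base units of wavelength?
Units of each symbol in λ = v/f:
  v (wave speed): m/s
  f (frequency): 1/s  → in the denominator, contributes s

Multiplying the contributions: [m/s] · [s]
Adding exponents of each base unit: m: 1
SI base units of wavelength: m

Answer: m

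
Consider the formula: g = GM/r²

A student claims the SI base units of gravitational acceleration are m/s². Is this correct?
Units of each symbol in g = GM/r²:
  G (gravitational constant): m³/(kg·s²)
  M (mass): kg
  r (distance): m  → to the power 2 in the denominator, contributes 1/m²

Multiplying the contributions: [m³/(kg·s²)] · [kg] · [1/m²]
Adding exponents of each base unit: m: 1, s: -2
SI base units of gravitational acceleration: m/s²

The claimed units m/s² match the derived units, so the claim is correct.

Answer: Yes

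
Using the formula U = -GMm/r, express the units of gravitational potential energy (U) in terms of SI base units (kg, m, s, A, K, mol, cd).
Units of each symbol in U = -GMm/r:
  G (gravitational constant): m³/(kg·s²)
  M (mass): kg
  m (mass): kg
  r (distance): m  → in the denominator, contributes 1/m
  The minus sign does not affect the units.

Multiplying the contributions: [m³/(kg·s²)] · [kg] · [kg] · [1/m]
Adding exponents of each base unit: kg: 1, m: 2, s: -2
SI base units of gravitational potential energy: kg·m²/s²

Answer: kg·m²/s²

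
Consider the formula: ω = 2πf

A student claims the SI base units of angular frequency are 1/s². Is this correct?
Units of each symbol in ω = 2πf:
  f (frequency): 1/s
  The factor 2π is dimensionless.

Multiplying the contributions: [1/s]
Adding exponents of each base unit: s: -1
SI base units of angular frequency: 1/s

The claimed units 1/s² (exponents s: -2) do not match the derived units 1/s (exponents s: -1), so the claim is incorrect.

Answer: No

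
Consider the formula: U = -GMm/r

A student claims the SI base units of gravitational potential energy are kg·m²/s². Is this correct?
Units of each symbol in U = -GMm/r:
  G (gravitational constant): m³/(kg·s²)
  M (mass): kg
  m (mass): kg
  r (distance): m  → in the denominator, contributes 1/m
  The minus sign does not affect the units.

Multiplying the contributions: [m³/(kg·s²)] · [kg] · [kg] · [1/m]
Adding exponents of each base unit: kg: 1, m: 2, s: -2
SI base units of gravitational potential energy: kg·m²/s²

The claimed units kg·m²/s² match the derived units, so the claim is correct.

Answer: Yes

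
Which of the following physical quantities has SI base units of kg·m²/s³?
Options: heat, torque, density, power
Checking the SI base units of each option:
  heat (Q = mcΔT): kg·m²/s²  ✗
  torque (τ = Fr): kg·m²/s²  ✗
  density (ρ = m/V): kg/m³  ✗
  power (P = W/t): kg·m²/s³  ✓ matches

Only power has units kg·m²/s³.

Answer: power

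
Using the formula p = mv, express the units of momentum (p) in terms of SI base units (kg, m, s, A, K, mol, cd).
Units of each symbol in p = mv:
  m (mass): kg
  v (velocity): m/s

Multiplying the contributions: [kg] · [m/s]
Adding exponents of each base unit: kg: 1, m: 1, s: -1
SI base units of momentum: kg·m/s

Answer: kg·m/s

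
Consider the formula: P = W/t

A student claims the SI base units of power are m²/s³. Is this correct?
Units of each symbol in P = W/t:
  W (work): kg·m²/s²
  t (time): s  → in the denominator, contributes 1/s

Multiplying the contributions: [kg·m²/s²] · [1/s]
Adding exponents of each base unit: kg: 1, m: 2, s: -3
SI base units of power: kg·m²/s³

The claimed units m²/s³ (exponents m: 2, s: -3) do not match the derived units kg·m²/s³ (exponents kg: 1, m: 2, s: -3), so the claim is incorrect.

Answer: No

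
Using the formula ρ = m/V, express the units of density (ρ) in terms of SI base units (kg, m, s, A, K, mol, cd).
Units of each symbol in ρ = m/V:
  m (mass): kg
  V (volume): m³  → in the denominator, contributes 1/m³

Multiplying the contributions: [kg] · [1/m³]
Adding exponents of each base unit: kg: 1, m: -3
SI base units of density: kg/m³

Answer: kg/m³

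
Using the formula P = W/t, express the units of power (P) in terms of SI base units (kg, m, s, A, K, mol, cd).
Units of each symbol in P = W/t:
  W (work): kg·m²/s²
  t (time): s  → in the denominator, contributes 1/s

Multiplying the contributions: [kg·m²/s²] · [1/s]
Adding exponents of each base unit: kg: 1, m: 2, s: -3
SI base units of power: kg·m²/s³

Answer: kg·m²/s³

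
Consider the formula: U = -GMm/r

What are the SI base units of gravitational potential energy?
Units of each symbol in U = -GMm/r:
  G (gravitational constant): m³/(kg·s²)
  M (mass): kg
  m (mass): kg
  r (distance): m  → in the denominator, contributes 1/m
  The minus sign does not affect the units.

Multiplying the contributions: [m³/(kg·s²)] · [kg] · [kg] · [1/m]
Adding exponents of each base unit: kg: 1, m: 2, s: -2
SI base units of gravitational potential energy: kg·m²/s²

Answer: kg·m²/s²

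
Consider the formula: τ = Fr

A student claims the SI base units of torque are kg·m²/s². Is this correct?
Units of each symbol in τ = Fr:
  F (force): kg·m/s²
  r (lever arm): m

Multiplying the contributions: [kg·m/s²] · [m]
Adding exponents of each base unit: kg: 1, m: 2, s: -2
SI base units of torque: kg·m²/s²

The claimed units kg·m²/s² match the derived units, so the claim is correct.

Answer: Yes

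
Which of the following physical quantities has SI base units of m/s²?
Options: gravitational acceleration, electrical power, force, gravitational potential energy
Checking the SI base units of each option:
  gravitational acceleration (g = GM/r²): m/s²  ✓ matches
  electrical power (P = IV): kg·m²/s³  ✗
  force (F = ma): kg·m/s²  ✗
  gravitational potential energy (U = -GMm/r): kg·m²/s²  ✗

Only gravitational acceleration has units m/s².

Answer: gravitational acceleration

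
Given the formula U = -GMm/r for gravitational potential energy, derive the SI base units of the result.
Units of each symbol in U = -GMm/r:
  G (gravitational constant): m³/(kg·s²)
  M (mass): kg
  m (mass): kg
  r (distance): m  → in the denominator, contributes 1/m
  The minus sign does not affect the units.

Multiplying the contributions: [m³/(kg·s²)] · [kg] · [kg] · [1/m]
Adding exponents of each base unit: kg: 1, m: 2, s: -2
SI base units of gravitational potential energy: kg·m²/s²

Answer: kg·m²/s²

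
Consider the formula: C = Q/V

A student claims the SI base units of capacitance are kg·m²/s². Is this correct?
Units of each symbol in C = Q/V:
  Q (charge, in coulombs): s·A
  V (voltage, in volts): kg·m²/(s³·A)  → in the denominator, contributes s³·A/(kg·m²)

Multiplying the contributions: [s·A] · [s³·A/(kg·m²)]
Adding exponents of each base unit: kg: -1, m: -2, s: 4, A: 2
SI base units of capacitance: s⁴·A²/(kg·m²)

The claimed units kg·m²/s² (exponents kg: 1, m: 2, s: -2) do not match the derived units s⁴·A²/(kg·m²) (exponents kg: -1, m: -2, s: 4, A: 2), so the claim is incorrect.

Answer: No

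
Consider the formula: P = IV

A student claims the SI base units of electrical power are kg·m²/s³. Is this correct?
Units of each symbol in P = IV:
  I (current): A
  V (voltage, in volts): kg·m²/(s³·A)

Multiplying the contributions: [A] · [kg·m²/(s³·A)]
Adding exponents of each base unit: kg: 1, m: 2, s: -3
SI base units of electrical power: kg·m²/s³

The claimed units kg·m²/s³ match the derived units, so the claim is correct.

Answer: Yes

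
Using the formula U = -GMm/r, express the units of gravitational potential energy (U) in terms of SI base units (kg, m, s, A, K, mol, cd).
Units of each symbol in U = -GMm/r:
  G (gravitational constant): m³/(kg·s²)
  M (mass): kg
  m (mass): kg
  r (distance): m  → in the denominator, contributes 1/m
  The minus sign does not affect the units.

Multiplying the contributions: [m³/(kg·s²)] · [kg] · [kg] · [1/m]
Adding exponents of each base unit: kg: 1, m: 2, s: -2
SI base units of gravitational potential energy: kg·m²/s²

Answer: kg·m²/s²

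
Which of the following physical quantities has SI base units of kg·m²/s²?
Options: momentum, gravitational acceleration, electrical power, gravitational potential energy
Checking the SI base units of each option:
  momentum (p = mv): kg·m/s  ✗
  gravitational acceleration (g = GM/r²): m/s²  ✗
  electrical power (P = IV): kg·m²/s³  ✗
  gravitational potential energy (U = -GMm/r): kg·m²/s²  ✓ matches

Only gravitational potential energy has units kg·m²/s².

Answer: gravitational potential energy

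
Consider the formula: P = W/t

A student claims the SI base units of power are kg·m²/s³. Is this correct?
Units of each symbol in P = W/t:
  W (work): kg·m²/s²
  t (time): s  → in the denominator, contributes 1/s

Multiplying the contributions: [kg·m²/s²] · [1/s]
Adding exponents of each base unit: kg: 1, m: 2, s: -3
SI base units of power: kg·m²/s³

The claimed units kg·m²/s³ match the derived units, so the claim is correct.

Answer: Yes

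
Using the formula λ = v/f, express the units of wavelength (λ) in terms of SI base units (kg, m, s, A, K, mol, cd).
Units of each symbol in λ = v/f:
  v (wave speed): m/s
  f (frequency): 1/s  → in the denominator, contributes s

Multiplying the contributions: [m/s] · [s]
Adding exponents of each base unit: m: 1
SI base units of wavelength: m

Answer: m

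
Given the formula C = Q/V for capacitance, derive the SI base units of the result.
Units of each symbol in C = Q/V:
  Q (charge, in coulombs): s·A
  V (voltage, in volts): kg·m²/(s³·A)  → in the denominator, contributes s³·A/(kg·m²)

Multiplying the contributions: [s·A] · [s³·A/(kg·m²)]
Adding exponents of each base unit: kg: -1, m: -2, s: 4, A: 2
SI base units of capacitance: s⁴·A²/(kg·m²)

Answer: s⁴·A²/(kg·m²)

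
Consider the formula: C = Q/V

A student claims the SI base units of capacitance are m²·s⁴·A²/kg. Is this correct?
Units of each symbol in C = Q/V:
  Q (charge, in coulombs): s·A
  V (voltage, in volts): kg·m²/(s³·A)  → in the denominator, contributes s³·A/(kg·m²)

Multiplying the contributions: [s·A] · [s³·A/(kg·m²)]
Adding exponents of each base unit: kg: -1, m: -2, s: 4, A: 2
SI base units of capacitance: s⁴·A²/(kg·m²)

The claimed units m²·s⁴·A²/kg (exponents kg: -1, m: 2, s: 4, A: 2) do not match the derived units s⁴·A²/(kg·m²) (exponents kg: -1, m: -2, s: 4, A: 2), so the claim is incorrect.

Answer: No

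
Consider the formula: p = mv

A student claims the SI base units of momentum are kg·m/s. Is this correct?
Units of each symbol in p = mv:
  m (mass): kg
  v (velocity): m/s

Multiplying the contributions: [kg] · [m/s]
Adding exponents of each base unit: kg: 1, m: 1, s: -1
SI base units of momentum: kg·m/s

The claimed units kg·m/s match the derived units, so the claim is correct.

Answer: Yes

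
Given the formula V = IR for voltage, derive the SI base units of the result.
Units of each symbol in V = IR:
  I (current): A
  R (resistance, in ohms): kg·m²/(s³·A²)

Multiplying the contributions: [A] · [kg·m²/(s³·A²)]
Adding exponents of each base unit: kg: 1, m: 2, s: -3, A: -1
SI base units of voltage: kg·m²/(s³·A)

Answer: kg·m²/(s³·A)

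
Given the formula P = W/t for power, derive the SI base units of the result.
Units of each symbol in P = W/t:
  W (work): kg·m²/s²
  t (time): s  → in the denominator, contributes 1/s

Multiplying the contributions: [kg·m²/s²] · [1/s]
Adding exponents of each base unit: kg: 1, m: 2, s: -3
SI base units of power: kg·m²/s³

Answer: kg·m²/s³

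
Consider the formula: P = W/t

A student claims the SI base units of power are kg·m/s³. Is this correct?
Units of each symbol in P = W/t:
  W (work): kg·m²/s²
  t (time): s  → in the denominator, contributes 1/s

Multiplying the contributions: [kg·m²/s²] · [1/s]
Adding exponents of each base unit: kg: 1, m: 2, s: -3
SI base units of power: kg·m²/s³

The claimed units kg·m/s³ (exponents kg: 1, m: 1, s: -3) do not match the derived units kg·m²/s³ (exponents kg: 1, m: 2, s: -3), so the claim is incorrect.

Answer: No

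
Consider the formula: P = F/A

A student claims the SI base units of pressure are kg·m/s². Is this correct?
Units of each symbol in P = F/A:
  F (force): kg·m/s²
  A (area): m²  → in the denominator, contributes 1/m²

Multiplying the contributions: [kg·m/s²] · [1/m²]
Adding exponents of each base unit: kg: 1, m: -1, s: -2
SI base units of pressure: kg/(m·s²)

The claimed units kg·m/s² (exponents kg: 1, m: 1, s: -2) do not match the derived units kg/(m·s²) (exponents kg: 1, m: -1, s: -2), so the claim is incorrect.

Answer: No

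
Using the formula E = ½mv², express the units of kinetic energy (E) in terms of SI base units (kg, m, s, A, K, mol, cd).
Units of each symbol in E = ½mv²:
  m (mass): kg
  v (speed): m/s  → to the power 2, contributes m²/s²
  The factor ½ is dimensionless.

Multiplying the contributions: [kg] · [m²/s²]
Adding exponents of each base unit: kg: 1, m: 2, s: -2
SI base units of kinetic energy: kg·m²/s²

Answer: kg·m²/s²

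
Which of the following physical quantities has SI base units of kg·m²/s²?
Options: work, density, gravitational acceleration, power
Checking the SI base units of each option:
  work (W = Fd): kg·m²/s²  ✓ matches
  density (ρ = m/V): kg/m³  ✗
  gravitational acceleration (g = GM/r²): m/s²  ✗
  power (P = W/t): kg·m²/s³  ✗

Only work has units kg·m²/s².

Answer: work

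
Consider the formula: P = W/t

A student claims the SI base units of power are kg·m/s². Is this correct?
Units of each symbol in P = W/t:
  W (work): kg·m²/s²
  t (time): s  → in the denominator, contributes 1/s

Multiplying the contributions: [kg·m²/s²] · [1/s]
Adding exponents of each base unit: kg: 1, m: 2, s: -3
SI base units of power: kg·m²/s³

The claimed units kg·m/s² (exponents kg: 1, m: 1, s: -2) do not match the derived units kg·m²/s³ (exponents kg: 1, m: 2, s: -3), so the claim is incorrect.

Answer: No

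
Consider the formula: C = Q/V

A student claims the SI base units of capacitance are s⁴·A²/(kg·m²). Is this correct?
Units of each symbol in C = Q/V:
  Q (charge, in coulombs): s·A
  V (voltage, in volts): kg·m²/(s³·A)  → in the denominator, contributes s³·A/(kg·m²)

Multiplying the contributions: [s·A] · [s³·A/(kg·m²)]
Adding exponents of each base unit: kg: -1, m: -2, s: 4, A: 2
SI base units of capacitance: s⁴·A²/(kg·m²)

The claimed units s⁴·A²/(kg·m²) match the derived units, so the claim is correct.

Answer: Yes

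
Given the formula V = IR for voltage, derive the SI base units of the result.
Units of each symbol in V = IR:
  I (current): A
  R (resistance, in ohms): kg·m²/(s³·A²)

Multiplying the contributions: [A] · [kg·m²/(s³·A²)]
Adding exponents of each base unit: kg: 1, m: 2, s: -3, A: -1
SI base units of voltage: kg·m²/(s³·A)

Answer: kg·m²/(s³·A)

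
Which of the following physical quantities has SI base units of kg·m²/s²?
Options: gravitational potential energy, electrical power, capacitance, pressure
Checking the SI base units of each option:
  gravitational potential energy (U = -GMm/r): kg·m²/s²  ✓ matches
  electrical power (P = IV): kg·m²/s³  ✗
  capacitance (C = Q/V): s⁴·A²/(kg·m²)  ✗
  pressure (P = F/A): kg/(m·s²)  ✗

Only gravitational potential energy has units kg·m²/s².

Answer: gravitational potential energy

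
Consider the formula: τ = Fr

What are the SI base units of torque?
Units of each symbol in τ = Fr:
  F (force): kg·m/s²
  r (lever arm): m

Multiplying the contributions: [kg·m/s²] · [m]
Adding exponents of each base unit: kg: 1, m: 2, s: -2
SI base units of torque: kg·m²/s²

Answer: kg·m²/s²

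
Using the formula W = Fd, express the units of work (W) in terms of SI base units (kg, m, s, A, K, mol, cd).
Units of each symbol in W = Fd:
  F (force): kg·m/s²
  d (displacement): m

Multiplying the contributions: [kg·m/s²] · [m]
Adding exponents of each base unit: kg: 1, m: 2, s: -2
SI base units of work: kg·m²/s²

Answer: kg·m²/s²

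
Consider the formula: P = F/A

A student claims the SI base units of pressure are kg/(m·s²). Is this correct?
Units of each symbol in P = F/A:
  F (force): kg·m/s²
  A (area): m²  → in the denominator, contributes 1/m²

Multiplying the contributions: [kg·m/s²] · [1/m²]
Adding exponents of each base unit: kg: 1, m: -1, s: -2
SI base units of pressure: kg/(m·s²)

The claimed units kg/(m·s²) match the derived units, so the claim is correct.

Answer: Yes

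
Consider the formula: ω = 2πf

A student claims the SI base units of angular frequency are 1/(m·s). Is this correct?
Units of each symbol in ω = 2πf:
  f (frequency): 1/s
  The factor 2π is dimensionless.

Multiplying the contributions: [1/s]
Adding exponents of each base unit: s: -1
SI base units of angular frequency: 1/s

The claimed units 1/(m·s) (exponents m: -1, s: -1) do not match the derived units 1/s (exponents s: -1), so the claim is incorrect.

Answer: No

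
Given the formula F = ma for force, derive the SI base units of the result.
Units of each symbol in F = ma:
  m (mass): kg
  a (acceleration): m/s²

Multiplying the contributions: [kg] · [m/s²]
Adding exponents of each base unit: kg: 1, m: 1, s: -2
SI base units of force: kg·m/s²

Answer: kg·m/s²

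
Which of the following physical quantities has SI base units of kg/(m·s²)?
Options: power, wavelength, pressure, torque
Checking the SI base units of each option:
  power (P = W/t): kg·m²/s³  ✗
  wavelength (λ = v/f): m  ✗
  pressure (P = F/A): kg/(m·s²)  ✓ matches
  torque (τ = Fr): kg·m²/s²  ✗

Only pressure has units kg/(m·s²).

Answer: pressure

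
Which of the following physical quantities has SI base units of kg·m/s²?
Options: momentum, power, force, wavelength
Checking the SI base units of each option:
  momentum (p = mv): kg·m/s  ✗
  power (P = W/t): kg·m²/s³  ✗
  force (F = ma): kg·m/s²  ✓ matches
  wavelength (λ = v/f): m  ✗

Only force has units kg·m/s².

Answer: force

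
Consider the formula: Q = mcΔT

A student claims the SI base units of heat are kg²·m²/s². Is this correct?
Units of each symbol in Q = mcΔT:
  m (mass): kg
  c (specific heat capacity, in J/(kg·K)): m²/(s²·K)
  ΔT (temperature change): K

Multiplying the contributions: [kg] · [m²/(s²·K)] · [K]
Adding exponents of each base unit: kg: 1, m: 2, s: -2
SI base units of heat: kg·m²/s²

The claimed units kg²·m²/s² (exponents kg: 2, m: 2, s: -2) do not match the derived units kg·m²/s² (exponents kg: 1, m: 2, s: -2), so the claim is incorrect.

Answer: No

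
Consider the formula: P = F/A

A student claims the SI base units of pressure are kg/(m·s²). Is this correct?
Units of each symbol in P = F/A:
  F (force): kg·m/s²
  A (area): m²  → in the denominator, contributes 1/m²

Multiplying the contributions: [kg·m/s²] · [1/m²]
Adding exponents of each base unit: kg: 1, m: -1, s: -2
SI base units of pressure: kg/(m·s²)

The claimed units kg/(m·s²) match the derived units, so the claim is correct.

Answer: Yes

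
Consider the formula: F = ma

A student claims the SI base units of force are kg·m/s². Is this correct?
Units of each symbol in F = ma:
  m (mass): kg
  a (acceleration): m/s²

Multiplying the contributions: [kg] · [m/s²]
Adding exponents of each base unit: kg: 1, m: 1, s: -2
SI base units of force: kg·m/s²

The claimed units kg·m/s² match the derived units, so the claim is correct.

Answer: Yes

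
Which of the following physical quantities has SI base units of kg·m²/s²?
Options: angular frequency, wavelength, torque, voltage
Checking the SI base units of each option:
  angular frequency (ω = 2πf): 1/s  ✗
  wavelength (λ = v/f): m  ✗
  torque (τ = Fr): kg·m²/s²  ✓ matches
  voltage (V = IR): kg·m²/(s³·A)  ✗

Only torque has units kg·m²/s².

Answer: torque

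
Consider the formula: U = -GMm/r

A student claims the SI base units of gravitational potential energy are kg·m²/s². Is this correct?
Units of each symbol in U = -GMm/r:
  G (gravitational constant): m³/(kg·s²)
  M (mass): kg
  m (mass): kg
  r (distance): m  → in the denominator, contributes 1/m
  The minus sign does not affect the units.

Multiplying the contributions: [m³/(kg·s²)] · [kg] · [kg] · [1/m]
Adding exponents of each base unit: kg: 1, m: 2, s: -2
SI base units of gravitational potential energy: kg·m²/s²

The claimed units kg·m²/s² match the derived units, so the claim is correct.

Answer: Yes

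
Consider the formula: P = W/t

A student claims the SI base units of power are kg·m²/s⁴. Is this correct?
Units of each symbol in P = W/t:
  W (work): kg·m²/s²
  t (time): s  → in the denominator, contributes 1/s

Multiplying the contributions: [kg·m²/s²] · [1/s]
Adding exponents of each base unit: kg: 1, m: 2, s: -3
SI base units of power: kg·m²/s³

The claimed units kg·m²/s⁴ (exponents kg: 1, m: 2, s: -4) do not match the derived units kg·m²/s³ (exponents kg: 1, m: 2, s: -3), so the claim is incorrect.

Answer: No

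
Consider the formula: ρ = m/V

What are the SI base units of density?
Units of each symbol in ρ = m/V:
  m (mass): kg
  V (volume): m³  → in the denominator, contributes 1/m³

Multiplying the contributions: [kg] · [1/m³]
Adding exponents of each base unit: kg: 1, m: -3
SI base units of density: kg/m³

Answer: kg/m³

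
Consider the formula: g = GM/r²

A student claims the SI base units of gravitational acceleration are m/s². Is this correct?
Units of each symbol in g = GM/r²:
  G (gravitational constant): m³/(kg·s²)
  M (mass): kg
  r (distance): m  → to the power 2 in the denominator, contributes 1/m²

Multiplying the contributions: [m³/(kg·s²)] · [kg] · [1/m²]
Adding exponents of each base unit: m: 1, s: -2
SI base units of gravitational acceleration: m/s²

The claimed units m/s² match the derived units, so the claim is correct.

Answer: Yes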